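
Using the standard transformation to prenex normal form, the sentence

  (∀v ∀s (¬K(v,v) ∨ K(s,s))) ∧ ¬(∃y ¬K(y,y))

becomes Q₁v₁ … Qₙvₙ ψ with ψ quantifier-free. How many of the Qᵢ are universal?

Move each ¬ inward, flipping quantifiers it crosses:
  (∀v ∀s (¬K(v,v) ∨ K(s,s))) ∧ (∀y K(y,y))
All bound variables are already distinct, so no renaming is needed.
Finally move all quantifiers to the prefix:
  ∀v ∀s ∀y ((¬K(v,v) ∨ K(s,s)) ∧ K(y,y))
The prefix is ∀v ∀s ∀y: 3 universal, 0 existential.

3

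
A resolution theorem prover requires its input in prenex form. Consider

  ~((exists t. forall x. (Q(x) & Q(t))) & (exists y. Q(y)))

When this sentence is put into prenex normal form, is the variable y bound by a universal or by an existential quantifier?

Move each ¬ inward, flipping quantifiers it crosses:
  (forall t. exists x. (~Q(x) | ~Q(t))) | (forall y. ~Q(y))
Extract every quantifier outward, since the variables are now distinct and don't occur free across branches:
  forall t. exists x. forall y. (~Q(x) | ~Q(t) | ~Q(y))
The quantifier exists y sits under an odd number of negations, so it flips to forall y.

universal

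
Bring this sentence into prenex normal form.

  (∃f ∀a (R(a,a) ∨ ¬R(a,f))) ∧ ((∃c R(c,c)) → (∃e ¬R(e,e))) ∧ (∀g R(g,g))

First replace A → B with ¬A ∨ B.
  (∃f ∀a (R(a,a) ∨ ¬R(a,f))) ∧ (¬(∃c R(c,c)) ∨ (∃e ¬R(e,e))) ∧ (∀g R(g,g))
Move each ¬ inward, flipping quantifiers it crosses:
  (∃f ∀a (R(a,a) ∨ ¬R(a,f))) ∧ ((∀c ¬R(c,c)) ∨ (∃e ¬R(e,e))) ∧ (∀g R(g,g))
Pull the quantifiers to the front (each side's bound variable is not free in the other side):
  ∃f ∀a ∀c ∃e ∀g ((R(a,a) ∨ ¬R(a,f)) ∧ (¬R(c,c) ∨ ¬R(e,e)) ∧ R(g,g))

∃f ∀a ∀c ∃e ∀g ((R(a,a) ∨ ¬R(a,f)) ∧ (¬R(c,c) ∨ ¬R(e,e)) ∧ R(g,g))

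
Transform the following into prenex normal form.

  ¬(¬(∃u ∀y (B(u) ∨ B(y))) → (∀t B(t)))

Eliminate → and ↔ using ¬ and ∨.
  ¬(¬¬(∃u ∀y (B(u) ∨ B(y))) ∨ (∀t B(t)))
Drive negations inward (¬∀x A ≡ ∃x ¬A, ¬∃x A ≡ ∀x ¬A, De Morgan for ∧/∨):
  (∀u ∃y (¬B(u) ∧ ¬B(y))) ∧ (∃t ¬B(t))
All bound variables are already distinct, so no renaming is needed.
Finally move all quantifiers to the prefix:
  ∀u ∃y ∃t (¬B(u) ∧ ¬B(y) ∧ ¬B(t))

∀u ∃y ∃t (¬B(u) ∧ ¬B(y) ∧ ¬B(t))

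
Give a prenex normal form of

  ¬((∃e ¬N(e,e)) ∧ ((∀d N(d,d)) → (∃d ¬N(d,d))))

Rewrite implications/biconditionals: A → B as ¬A ∨ B.
  ¬((∃e ¬N(e,e)) ∧ (¬(∀d N(d,d)) ∨ (∃d ¬N(d,d))))
Move each ¬ inward, flipping quantifiers it crosses:
  (∀e N(e,e)) ∨ (∀d N(d,d)) ∧ (∀d N(d,d))
Rename bound variables to avoid capture: d↦r.
  (∀e N(e,e)) ∨ (∀d N(d,d)) ∧ (∀r N(r,r))
Finally move all quantifiers to the prefix:
  ∀e ∀d ∀r (N(e,e) ∨ N(d,d) ∧ N(r,r))

∀e ∀d ∀r (N(e,e) ∨ N(d,d) ∧ N(r,r))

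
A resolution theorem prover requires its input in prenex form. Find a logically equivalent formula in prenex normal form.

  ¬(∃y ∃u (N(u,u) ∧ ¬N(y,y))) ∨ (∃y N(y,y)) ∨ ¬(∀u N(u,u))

∀y ∀u ∃v1 ∃s (¬N(u,u) ∨ N(y,y) ∨ N(v1,v1) ∨ ¬N(s,s))

Push ¬ through the quantifiers and connectives to reach negation normal form:
  (∀y ∀u (¬N(u,u) ∨ N(y,y))) ∨ (∃y N(y,y)) ∨ (∃u ¬N(u,u))
Standardize variables apart so no two quantifiers bind the same name: y↦v1, u↦s.
  (∀y ∀u (¬N(u,u) ∨ N(y,y))) ∨ (∃v1 N(v1,v1)) ∨ (∃s ¬N(s,s))
Finally move all quantifiers to the prefix:
  ∀y ∀u ∃v1 ∃s (¬N(u,u) ∨ N(y,y) ∨ N(v1,v1) ∨ ¬N(s,s))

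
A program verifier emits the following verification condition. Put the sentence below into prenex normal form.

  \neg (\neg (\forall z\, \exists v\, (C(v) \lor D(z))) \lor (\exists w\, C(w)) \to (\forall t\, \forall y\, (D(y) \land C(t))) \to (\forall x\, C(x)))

Eliminate → and ↔ using ¬ and ∨.
  \neg (\neg (\neg (\forall z\, \exists v\, (C(v) \lor D(z))) \lor (\exists w\, C(w))) \lor \neg (\forall t\, \forall y\, (D(y) \land C(t))) \lor (\forall x\, C(x)))
Push ¬ through the quantifiers and connectives to reach negation normal form:
  ((\exists z\, \forall v\, (\neg C(v) \land \neg D(z))) \lor (\exists w\, C(w))) \land (\forall t\, \forall y\, (D(y) \land C(t))) \land (\exists x\, \neg C(x))
All bound variables are already distinct, so no renaming is needed.
Extract every quantifier outward, since the variables are now distinct and don't occur free across branches:
  \exists z\, \forall v\, \exists w\, \forall t\, \forall y\, \exists x\, ((\neg C(v) \land \neg D(z) \lor C(w)) \land D(y) \land C(t) \land \neg C(x))

\exists z\, \forall v\, \exists w\, \forall t\, \forall y\, \exists x\, ((\neg C(v) \land \neg D(z) \lor C(w)) \land D(y) \land C(t) \land \neg C(x))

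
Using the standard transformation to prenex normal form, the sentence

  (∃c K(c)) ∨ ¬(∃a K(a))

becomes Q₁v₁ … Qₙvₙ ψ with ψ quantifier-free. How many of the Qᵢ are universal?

1

Push ¬ through the quantifiers and connectives to reach negation normal form:
  (∃c K(c)) ∨ (∀a ¬K(a))
All bound variables are already distinct, so no renaming is needed.
Finally move all quantifiers to the prefix:
  ∃c ∀a (K(c) ∨ ¬K(a))
The prefix is ∃c ∀a: 1 universal, 1 existential.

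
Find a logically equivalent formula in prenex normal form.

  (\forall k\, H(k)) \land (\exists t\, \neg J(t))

Extract every quantifier outward, since the variables are now distinct and don't occur free across branches:
  \forall k\, \exists t\, (H(k) \land \neg J(t))

\forall k\, \exists t\, (H(k) \land \neg J(t))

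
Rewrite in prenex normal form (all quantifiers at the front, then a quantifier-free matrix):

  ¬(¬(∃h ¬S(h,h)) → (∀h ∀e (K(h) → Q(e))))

Eliminate → and ↔ using ¬ and ∨.
  ¬(¬¬(∃h ¬S(h,h)) ∨ (∀h ∀e (¬K(h) ∨ Q(e))))
Drive negations inward (¬∀x A ≡ ∃x ¬A, ¬∃x A ≡ ∀x ¬A, De Morgan for ∧/∨):
  (∀h S(h,h)) ∧ (∃h ∃e (K(h) ∧ ¬Q(e)))
Rename bound variables to avoid capture: h↦s.
  (∀h S(h,h)) ∧ (∃s ∃e (K(s) ∧ ¬Q(e)))
Pull the quantifiers to the front (each side's bound variable is not free in the other side):
  ∀h ∃s ∃e (S(h,h) ∧ K(s) ∧ ¬Q(e))

∀h ∃s ∃e (S(h,h) ∧ K(s) ∧ ¬Q(e))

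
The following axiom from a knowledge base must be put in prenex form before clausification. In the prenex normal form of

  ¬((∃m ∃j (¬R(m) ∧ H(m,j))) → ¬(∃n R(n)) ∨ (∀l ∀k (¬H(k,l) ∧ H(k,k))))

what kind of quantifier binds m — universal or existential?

existential

Eliminate → and ↔ using ¬ and ∨.
  ¬(¬(∃m ∃j (¬R(m) ∧ H(m,j))) ∨ ¬(∃n R(n)) ∨ (∀l ∀k (¬H(k,l) ∧ H(k,k))))
Move each ¬ inward, flipping quantifiers it crosses:
  (∃m ∃j (¬R(m) ∧ H(m,j))) ∧ (∃n R(n)) ∧ (∃l ∃k (H(k,l) ∨ ¬H(k,k)))
Pull the quantifiers to the front (each side's bound variable is not free in the other side):
  ∃m ∃j ∃n ∃l ∃k (¬R(m) ∧ H(m,j) ∧ R(n) ∧ (H(k,l) ∨ ¬H(k,k)))
The quantifier ∃m sits under an even number of negations (counting the antecedent side of each →), so it remains existential.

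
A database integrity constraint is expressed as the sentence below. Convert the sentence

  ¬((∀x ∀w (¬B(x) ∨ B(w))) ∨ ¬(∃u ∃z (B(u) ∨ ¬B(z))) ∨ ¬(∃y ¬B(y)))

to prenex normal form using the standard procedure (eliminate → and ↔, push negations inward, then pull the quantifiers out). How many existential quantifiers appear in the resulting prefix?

5

Move each ¬ inward, flipping quantifiers it crosses:
  (∃x ∃w (B(x) ∧ ¬B(w))) ∧ (∃u ∃z (B(u) ∨ ¬B(z))) ∧ (∃y ¬B(y))
Finally move all quantifiers to the prefix:
  ∃x ∃w ∃u ∃z ∃y (B(x) ∧ ¬B(w) ∧ (B(u) ∨ ¬B(z)) ∧ ¬B(y))
The prefix is ∃x ∃w ∃u ∃z ∃y: 0 universal, 5 existential.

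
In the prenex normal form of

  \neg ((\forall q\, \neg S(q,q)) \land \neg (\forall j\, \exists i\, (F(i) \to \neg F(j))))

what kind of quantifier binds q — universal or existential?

Eliminate → and ↔ using ¬ and ∨.
  \neg ((\forall q\, \neg S(q,q)) \land \neg (\forall j\, \exists i\, (\neg F(i) \lor \neg F(j))))
Drive negations inward (¬∀x A ≡ ∃x ¬A, ¬∃x A ≡ ∀x ¬A, De Morgan for ∧/∨):
  (\exists q\, S(q,q)) \lor (\forall j\, \exists i\, (\neg F(i) \lor \neg F(j)))
Finally move all quantifiers to the prefix:
  \exists q\, \forall j\, \exists i\, (S(q,q) \lor \neg F(i) \lor \neg F(j))
The quantifier \forall q sits under an odd number of negations (counting the antecedent side of each →), so it flips to \exists q.

existential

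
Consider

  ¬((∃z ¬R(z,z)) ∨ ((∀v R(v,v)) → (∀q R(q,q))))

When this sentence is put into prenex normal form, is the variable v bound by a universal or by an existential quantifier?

universal

Eliminate → and ↔ using ¬ and ∨.
  ¬((∃z ¬R(z,z)) ∨ ¬(∀v R(v,v)) ∨ (∀q R(q,q)))
Push ¬ through the quantifiers and connectives to reach negation normal form:
  (∀z R(z,z)) ∧ (∀v R(v,v)) ∧ (∃q ¬R(q,q))
Pull the quantifiers to the front (each side's bound variable is not free in the other side):
  ∀z ∀v ∃q (R(z,z) ∧ R(v,v) ∧ ¬R(q,q))
The quantifier ∀v sits under an even number of negations (counting the antecedent side of each →), so it remains universal.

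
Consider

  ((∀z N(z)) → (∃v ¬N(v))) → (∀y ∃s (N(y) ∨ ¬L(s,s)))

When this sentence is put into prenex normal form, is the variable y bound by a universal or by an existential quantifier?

Rewrite implications/biconditionals: A → B as ¬A ∨ B.
  ¬(¬(∀z N(z)) ∨ (∃v ¬N(v))) ∨ (∀y ∃s (N(y) ∨ ¬L(s,s)))
Push ¬ through the quantifiers and connectives to reach negation normal form:
  (∀z N(z)) ∧ (∀v N(v)) ∨ (∀y ∃s (N(y) ∨ ¬L(s,s)))
All bound variables are already distinct, so no renaming is needed.
Finally move all quantifiers to the prefix:
  ∀z ∀v ∀y ∃s (N(z) ∧ N(v) ∨ N(y) ∨ ¬L(s,s))
The quantifier ∀y sits under an even number of negations (counting the antecedent side of each →), so it remains universal.

universal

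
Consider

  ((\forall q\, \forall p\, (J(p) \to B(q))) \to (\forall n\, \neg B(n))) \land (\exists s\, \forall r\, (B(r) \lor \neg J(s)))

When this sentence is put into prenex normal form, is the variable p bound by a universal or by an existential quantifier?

Eliminate → and ↔ using ¬ and ∨.
  (\neg (\forall q\, \forall p\, (\neg J(p) \lor B(q))) \lor (\forall n\, \neg B(n))) \land (\exists s\, \forall r\, (B(r) \lor \neg J(s)))
Push ¬ through the quantifiers and connectives to reach negation normal form:
  ((\exists q\, \exists p\, (J(p) \land \neg B(q))) \lor (\forall n\, \neg B(n))) \land (\exists s\, \forall r\, (B(r) \lor \neg J(s)))
All bound variables are already distinct, so no renaming is needed.
Finally move all quantifiers to the prefix:
  \exists q\, \exists p\, \forall n\, \exists s\, \forall r\, ((J(p) \land \neg B(q) \lor \neg B(n)) \land (B(r) \lor \neg J(s)))
The quantifier \forall p sits under an odd number of negations (counting the antecedent side of each →), so it flips to \exists p.

existential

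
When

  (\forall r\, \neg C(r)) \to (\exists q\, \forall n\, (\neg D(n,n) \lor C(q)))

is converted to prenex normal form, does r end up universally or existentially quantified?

existential

Rewrite implications/biconditionals: A → B as ¬A ∨ B.
  \neg (\forall r\, \neg C(r)) \lor (\exists q\, \forall n\, (\neg D(n,n) \lor C(q)))
Push ¬ through the quantifiers and connectives to reach negation normal form:
  (\exists r\, C(r)) \lor (\exists q\, \forall n\, (\neg D(n,n) \lor C(q)))
All bound variables are already distinct, so no renaming is needed.
Finally move all quantifiers to the prefix:
  \exists r\, \exists q\, \forall n\, (C(r) \lor \neg D(n,n) \lor C(q))
The quantifier \forall r sits under an odd number of negations (counting the antecedent side of each →), so it flips to \exists r.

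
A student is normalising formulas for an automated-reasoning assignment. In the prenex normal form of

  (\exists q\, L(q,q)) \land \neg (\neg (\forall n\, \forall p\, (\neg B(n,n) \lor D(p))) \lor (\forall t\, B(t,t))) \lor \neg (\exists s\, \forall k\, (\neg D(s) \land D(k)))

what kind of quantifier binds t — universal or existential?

existential

Push ¬ through the quantifiers and connectives to reach negation normal form:
  (\exists q\, L(q,q)) \land (\forall n\, \forall p\, (\neg B(n,n) \lor D(p))) \land (\exists t\, \neg B(t,t)) \lor (\forall s\, \exists k\, (D(s) \lor \neg D(k)))
Pull the quantifiers to the front (each side's bound variable is not free in the other side):
  \exists q\, \forall n\, \forall p\, \exists t\, \forall s\, \exists k\, (L(q,q) \land (\neg B(n,n) \lor D(p)) \land \neg B(t,t) \lor D(s) \lor \neg D(k))
The quantifier \forall t sits under an odd number of negations, so it flips to \exists t.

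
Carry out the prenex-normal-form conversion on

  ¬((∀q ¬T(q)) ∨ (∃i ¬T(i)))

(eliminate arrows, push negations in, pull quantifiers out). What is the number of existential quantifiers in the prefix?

Move each ¬ inward, flipping quantifiers it crosses:
  (∃q T(q)) ∧ (∀i T(i))
Finally move all quantifiers to the prefix:
  ∃q ∀i (T(q) ∧ T(i))
The prefix is ∃q ∀i: 1 universal, 1 existential.

1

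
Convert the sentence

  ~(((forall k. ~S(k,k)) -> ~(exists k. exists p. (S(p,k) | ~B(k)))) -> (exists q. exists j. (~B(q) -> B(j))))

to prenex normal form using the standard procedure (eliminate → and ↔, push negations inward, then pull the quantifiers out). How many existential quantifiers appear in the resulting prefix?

1

Rewrite implications/biconditionals: A → B as ¬A ∨ B.
  ~(~(~(forall k. ~S(k,k)) | ~(exists k. exists p. (S(p,k) | ~B(k)))) | (exists q. exists j. (~~B(q) | B(j))))
Move each ¬ inward, flipping quantifiers it crosses:
  ((exists k. S(k,k)) | (forall k. forall p. (~S(p,k) & B(k)))) & (forall q. forall j. (~B(q) & ~B(j)))
Rename bound variables to avoid capture: k↦v.
  ((exists k. S(k,k)) | (forall v. forall p. (~S(p,v) & B(v)))) & (forall q. forall j. (~B(q) & ~B(j)))
Finally move all quantifiers to the prefix:
  exists k. forall v. forall p. forall q. forall j. ((S(k,k) | ~S(p,v) & B(v)) & ~B(q) & ~B(j))
The prefix is exists k forall v forall p forall q forall j: 4 universal, 1 existential.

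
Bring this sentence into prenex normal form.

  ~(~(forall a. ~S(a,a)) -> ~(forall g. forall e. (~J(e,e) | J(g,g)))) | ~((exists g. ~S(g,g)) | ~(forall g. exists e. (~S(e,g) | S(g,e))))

exists a. forall g. forall e. forall y. forall u. exists q. (S(a,a) & (~J(e,e) | J(g,g)) | S(y,y) & (~S(q,u) | S(u,q)))

Eliminate → and ↔ using ¬ and ∨.
  ~(~~(forall a. ~S(a,a)) | ~(forall g. forall e. (~J(e,e) | J(g,g)))) | ~((exists g. ~S(g,g)) | ~(forall g. exists e. (~S(e,g) | S(g,e))))
Move each ¬ inward, flipping quantifiers it crosses:
  (exists a. S(a,a)) & (forall g. forall e. (~J(e,e) | J(g,g))) | (forall g. S(g,g)) & (forall g. exists e. (~S(e,g) | S(g,e)))
Give each quantifier a distinct variable: g↦y, g↦u, e↦q.
  (exists a. S(a,a)) & (forall g. forall e. (~J(e,e) | J(g,g))) | (forall y. S(y,y)) & (forall u. exists q. (~S(q,u) | S(u,q)))
Extract every quantifier outward, since the variables are now distinct and don't occur free across branches:
  exists a. forall g. forall e. forall y. forall u. exists q. (S(a,a) & (~J(e,e) | J(g,g)) | S(y,y) & (~S(q,u) | S(u,q)))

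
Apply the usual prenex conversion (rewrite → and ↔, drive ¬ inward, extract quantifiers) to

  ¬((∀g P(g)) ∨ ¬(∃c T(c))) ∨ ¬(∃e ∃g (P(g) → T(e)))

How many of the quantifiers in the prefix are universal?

2

First replace A → B with ¬A ∨ B.
  ¬((∀g P(g)) ∨ ¬(∃c T(c))) ∨ ¬(∃e ∃g (¬P(g) ∨ T(e)))
Drive negations inward (¬∀x A ≡ ∃x ¬A, ¬∃x A ≡ ∀x ¬A, De Morgan for ∧/∨):
  (∃g ¬P(g)) ∧ (∃c T(c)) ∨ (∀e ∀g (P(g) ∧ ¬T(e)))
Standardize variables apart so no two quantifiers bind the same name: g↦u1.
  (∃g ¬P(g)) ∧ (∃c T(c)) ∨ (∀e ∀u1 (P(u1) ∧ ¬T(e)))
Pull the quantifiers to the front (each side's bound variable is not free in the other side):
  ∃g ∃c ∀e ∀u1 (¬P(g) ∧ T(c) ∨ P(u1) ∧ ¬T(e))
The prefix is ∃g ∃c ∀e ∀u1: 2 universal, 2 existential.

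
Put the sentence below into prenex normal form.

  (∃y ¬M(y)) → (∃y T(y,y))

∀y ∃q (M(y) ∨ T(q,q))

First replace A → B with ¬A ∨ B.
  ¬(∃y ¬M(y)) ∨ (∃y T(y,y))
Push ¬ through the quantifiers and connectives to reach negation normal form:
  (∀y M(y)) ∨ (∃y T(y,y))
Rename bound variables to avoid capture: y↦q.
  (∀y M(y)) ∨ (∃q T(q,q))
Pull the quantifiers to the front (each side's bound variable is not free in the other side):
  ∀y ∃q (M(y) ∨ T(q,q))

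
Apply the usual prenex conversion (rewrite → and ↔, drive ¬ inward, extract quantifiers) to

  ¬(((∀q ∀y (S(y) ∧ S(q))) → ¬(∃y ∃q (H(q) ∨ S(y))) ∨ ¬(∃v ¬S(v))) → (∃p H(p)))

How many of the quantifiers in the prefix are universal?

4

First replace A → B with ¬A ∨ B.
  ¬(¬(¬(∀q ∀y (S(y) ∧ S(q))) ∨ ¬(∃y ∃q (H(q) ∨ S(y))) ∨ ¬(∃v ¬S(v))) ∨ (∃p H(p)))
Drive negations inward (¬∀x A ≡ ∃x ¬A, ¬∃x A ≡ ∀x ¬A, De Morgan for ∧/∨):
  ((∃q ∃y (¬S(y) ∨ ¬S(q))) ∨ (∀y ∀q (¬H(q) ∧ ¬S(y))) ∨ (∀v S(v))) ∧ (∀p ¬H(p))
Give each quantifier a distinct variable: y↦x1, q↦v1.
  ((∃q ∃y (¬S(y) ∨ ¬S(q))) ∨ (∀x1 ∀v1 (¬H(v1) ∧ ¬S(x1))) ∨ (∀v S(v))) ∧ (∀p ¬H(p))
Pull the quantifiers to the front (each side's bound variable is not free in the other side):
  ∃q ∃y ∀x1 ∀v1 ∀v ∀p ((¬S(y) ∨ ¬S(q) ∨ ¬H(v1) ∧ ¬S(x1) ∨ S(v)) ∧ ¬H(p))
The prefix is ∃q ∃y ∀x1 ∀v1 ∀v ∀p: 4 universal, 2 existential.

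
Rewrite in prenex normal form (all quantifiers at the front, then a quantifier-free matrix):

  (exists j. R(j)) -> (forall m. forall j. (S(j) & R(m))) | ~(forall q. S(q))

Rewrite implications/biconditionals: A → B as ¬A ∨ B.
  ~(exists j. R(j)) | (forall m. forall j. (S(j) & R(m))) | ~(forall q. S(q))
Push ¬ through the quantifiers and connectives to reach negation normal form:
  (forall j. ~R(j)) | (forall m. forall j. (S(j) & R(m))) | (exists q. ~S(q))
Give each quantifier a distinct variable: j↦z.
  (forall j. ~R(j)) | (forall m. forall z. (S(z) & R(m))) | (exists q. ~S(q))
Finally move all quantifiers to the prefix:
  forall j. forall m. forall z. exists q. (~R(j) | S(z) & R(m) | ~S(q))

forall j. forall m. forall z. exists q. (~R(j) | S(z) & R(m) | ~S(q))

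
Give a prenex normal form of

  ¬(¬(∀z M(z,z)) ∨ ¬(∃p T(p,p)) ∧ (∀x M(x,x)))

∀z ∃p ∃x (M(z,z) ∧ (T(p,p) ∨ ¬M(x,x)))

Move each ¬ inward, flipping quantifiers it crosses:
  (∀z M(z,z)) ∧ ((∃p T(p,p)) ∨ (∃x ¬M(x,x)))
Pull the quantifiers to the front (each side's bound variable is not free in the other side):
  ∀z ∃p ∃x (M(z,z) ∧ (T(p,p) ∨ ¬M(x,x)))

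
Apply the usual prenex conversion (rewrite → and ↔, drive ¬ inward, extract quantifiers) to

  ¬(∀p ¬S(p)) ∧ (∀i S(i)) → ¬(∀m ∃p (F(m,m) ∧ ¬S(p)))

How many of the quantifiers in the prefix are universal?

First replace A → B with ¬A ∨ B.
  ¬(¬(∀p ¬S(p)) ∧ (∀i S(i))) ∨ ¬(∀m ∃p (F(m,m) ∧ ¬S(p)))
Drive negations inward (¬∀x A ≡ ∃x ¬A, ¬∃x A ≡ ∀x ¬A, De Morgan for ∧/∨):
  (∀p ¬S(p)) ∨ (∃i ¬S(i)) ∨ (∃m ∀p (¬F(m,m) ∨ S(p)))
Standardize variables apart so no two quantifiers bind the same name: p↦v.
  (∀p ¬S(p)) ∨ (∃i ¬S(i)) ∨ (∃m ∀v (¬F(m,m) ∨ S(v)))
Pull the quantifiers to the front (each side's bound variable is not free in the other side):
  ∀p ∃i ∃m ∀v (¬S(p) ∨ ¬S(i) ∨ ¬F(m,m) ∨ S(v))
The prefix is ∀p ∃i ∃m ∀v: 2 universal, 2 existential.

2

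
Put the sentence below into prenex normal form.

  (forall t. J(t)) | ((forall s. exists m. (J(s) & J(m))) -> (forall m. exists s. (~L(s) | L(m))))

forall t. exists s. forall m. forall a. exists q. (J(t) | ~J(s) | ~J(m) | ~L(q) | L(a))

Rewrite implications/biconditionals: A → B as ¬A ∨ B.
  (forall t. J(t)) | ~(forall s. exists m. (J(s) & J(m))) | (forall m. exists s. (~L(s) | L(m)))
Push ¬ through the quantifiers and connectives to reach negation normal form:
  (forall t. J(t)) | (exists s. forall m. (~J(s) | ~J(m))) | (forall m. exists s. (~L(s) | L(m)))
Standardize variables apart so no two quantifiers bind the same name: m↦a, s↦q.
  (forall t. J(t)) | (exists s. forall m. (~J(s) | ~J(m))) | (forall a. exists q. (~L(q) | L(a)))
Extract every quantifier outward, since the variables are now distinct and don't occur free across branches:
  forall t. exists s. forall m. forall a. exists q. (J(t) | ~J(s) | ~J(m) | ~L(q) | L(a))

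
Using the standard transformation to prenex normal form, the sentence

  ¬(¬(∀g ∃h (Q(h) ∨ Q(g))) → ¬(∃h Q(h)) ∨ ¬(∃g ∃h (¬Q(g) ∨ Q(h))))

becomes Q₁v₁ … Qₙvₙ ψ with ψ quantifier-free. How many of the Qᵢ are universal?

Eliminate → and ↔ using ¬ and ∨.
  ¬(¬¬(∀g ∃h (Q(h) ∨ Q(g))) ∨ ¬(∃h Q(h)) ∨ ¬(∃g ∃h (¬Q(g) ∨ Q(h))))
Move each ¬ inward, flipping quantifiers it crosses:
  (∃g ∀h (¬Q(h) ∧ ¬Q(g))) ∧ (∃h Q(h)) ∧ (∃g ∃h (¬Q(g) ∨ Q(h)))
Give each quantifier a distinct variable: h↦t, g↦y1, h↦q.
  (∃g ∀h (¬Q(h) ∧ ¬Q(g))) ∧ (∃t Q(t)) ∧ (∃y1 ∃q (¬Q(y1) ∨ Q(q)))
Finally move all quantifiers to the prefix:
  ∃g ∀h ∃t ∃y1 ∃q (¬Q(h) ∧ ¬Q(g) ∧ Q(t) ∧ (¬Q(y1) ∨ Q(q)))
The prefix is ∃g ∀h ∃t ∃y1 ∃q: 1 universal, 4 existential.

1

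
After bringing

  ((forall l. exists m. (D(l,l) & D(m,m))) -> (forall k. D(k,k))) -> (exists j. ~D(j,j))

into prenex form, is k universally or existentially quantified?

existential

First replace A → B with ¬A ∨ B.
  ~(~(forall l. exists m. (D(l,l) & D(m,m))) | (forall k. D(k,k))) | (exists j. ~D(j,j))
Move each ¬ inward, flipping quantifiers it crosses:
  (forall l. exists m. (D(l,l) & D(m,m))) & (exists k. ~D(k,k)) | (exists j. ~D(j,j))
All bound variables are already distinct, so no renaming is needed.
Pull the quantifiers to the front (each side's bound variable is not free in the other side):
  forall l. exists m. exists k. exists j. (D(l,l) & D(m,m) & ~D(k,k) | ~D(j,j))
The quantifier forall k sits under an odd number of negations (counting the antecedent side of each →), so it flips to exists k.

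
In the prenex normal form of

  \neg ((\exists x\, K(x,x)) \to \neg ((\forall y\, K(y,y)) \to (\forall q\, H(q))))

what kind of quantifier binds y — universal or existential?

Eliminate → and ↔ using ¬ and ∨.
  \neg (\neg (\exists x\, K(x,x)) \lor \neg (\neg (\forall y\, K(y,y)) \lor (\forall q\, H(q))))
Drive negations inward (¬∀x A ≡ ∃x ¬A, ¬∃x A ≡ ∀x ¬A, De Morgan for ∧/∨):
  (\exists x\, K(x,x)) \land ((\exists y\, \neg K(y,y)) \lor (\forall q\, H(q)))
Finally move all quantifiers to the prefix:
  \exists x\, \exists y\, \forall q\, (K(x,x) \land (\neg K(y,y) \lor H(q)))
The quantifier \forall y sits under an odd number of negations (counting the antecedent side of each →), so it flips to \exists y.

existential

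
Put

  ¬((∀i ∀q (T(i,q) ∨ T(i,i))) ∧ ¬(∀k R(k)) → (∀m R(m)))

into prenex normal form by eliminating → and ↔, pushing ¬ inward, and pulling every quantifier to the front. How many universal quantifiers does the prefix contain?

2

Rewrite implications/biconditionals: A → B as ¬A ∨ B.
  ¬(¬((∀i ∀q (T(i,q) ∨ T(i,i))) ∧ ¬(∀k R(k))) ∨ (∀m R(m)))
Move each ¬ inward, flipping quantifiers it crosses:
  (∀i ∀q (T(i,q) ∨ T(i,i))) ∧ (∃k ¬R(k)) ∧ (∃m ¬R(m))
Pull the quantifiers to the front (each side's bound variable is not free in the other side):
  ∀i ∀q ∃k ∃m ((T(i,q) ∨ T(i,i)) ∧ ¬R(k) ∧ ¬R(m))
The prefix is ∀i ∀q ∃k ∃m: 2 universal, 2 existential.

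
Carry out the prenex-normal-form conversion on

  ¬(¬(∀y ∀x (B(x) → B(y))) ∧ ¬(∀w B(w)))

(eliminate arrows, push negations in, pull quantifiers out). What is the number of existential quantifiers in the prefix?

First replace A → B with ¬A ∨ B.
  ¬(¬(∀y ∀x (¬B(x) ∨ B(y))) ∧ ¬(∀w B(w)))
Drive negations inward (¬∀x A ≡ ∃x ¬A, ¬∃x A ≡ ∀x ¬A, De Morgan for ∧/∨):
  (∀y ∀x (¬B(x) ∨ B(y))) ∨ (∀w B(w))
Extract every quantifier outward, since the variables are now distinct and don't occur free across branches:
  ∀y ∀x ∀w (¬B(x) ∨ B(y) ∨ B(w))
The prefix is ∀y ∀x ∀w: 3 universal, 0 existential.

0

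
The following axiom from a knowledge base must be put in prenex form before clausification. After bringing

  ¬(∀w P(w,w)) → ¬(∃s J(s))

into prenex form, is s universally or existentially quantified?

Rewrite implications/biconditionals: A → B as ¬A ∨ B.
  ¬¬(∀w P(w,w)) ∨ ¬(∃s J(s))
Drive negations inward (¬∀x A ≡ ∃x ¬A, ¬∃x A ≡ ∀x ¬A, De Morgan for ∧/∨):
  (∀w P(w,w)) ∨ (∀s ¬J(s))
Finally move all quantifiers to the prefix:
  ∀w ∀s (P(w,w) ∨ ¬J(s))
The quantifier ∃s sits under an odd number of negations (counting the antecedent side of each →), so it flips to ∀s.

universal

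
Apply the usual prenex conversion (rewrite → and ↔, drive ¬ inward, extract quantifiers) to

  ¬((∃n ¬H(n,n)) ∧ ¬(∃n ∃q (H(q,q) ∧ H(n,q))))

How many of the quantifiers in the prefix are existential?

2

Move each ¬ inward, flipping quantifiers it crosses:
  (∀n H(n,n)) ∨ (∃n ∃q (H(q,q) ∧ H(n,q)))
Give each quantifier a distinct variable: n↦u1.
  (∀n H(n,n)) ∨ (∃u1 ∃q (H(q,q) ∧ H(u1,q)))
Pull the quantifiers to the front (each side's bound variable is not free in the other side):
  ∀n ∃u1 ∃q (H(n,n) ∨ H(q,q) ∧ H(u1,q))
The prefix is ∀n ∃u1 ∃q: 1 universal, 2 existential.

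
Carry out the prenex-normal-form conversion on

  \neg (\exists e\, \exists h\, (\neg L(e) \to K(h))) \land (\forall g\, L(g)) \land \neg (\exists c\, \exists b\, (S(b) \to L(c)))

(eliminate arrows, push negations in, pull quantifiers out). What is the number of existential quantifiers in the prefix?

0

Rewrite implications/biconditionals: A → B as ¬A ∨ B.
  \neg (\exists e\, \exists h\, (\neg \neg L(e) \lor K(h))) \land (\forall g\, L(g)) \land \neg (\exists c\, \exists b\, (\neg S(b) \lor L(c)))
Drive negations inward (¬∀x A ≡ ∃x ¬A, ¬∃x A ≡ ∀x ¬A, De Morgan for ∧/∨):
  (\forall e\, \forall h\, (\neg L(e) \land \neg K(h))) \land (\forall g\, L(g)) \land (\forall c\, \forall b\, (S(b) \land \neg L(c)))
Extract every quantifier outward, since the variables are now distinct and don't occur free across branches:
  \forall e\, \forall h\, \forall g\, \forall c\, \forall b\, (\neg L(e) \land \neg K(h) \land L(g) \land S(b) \land \neg L(c))
The prefix is \forall e \forall h \forall g \forall c \forall b: 5 universal, 0 existential.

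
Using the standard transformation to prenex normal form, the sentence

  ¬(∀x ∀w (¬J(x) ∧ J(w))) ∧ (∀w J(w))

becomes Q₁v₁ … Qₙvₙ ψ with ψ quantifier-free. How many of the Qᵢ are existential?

Push ¬ through the quantifiers and connectives to reach negation normal form:
  (∃x ∃w (J(x) ∨ ¬J(w))) ∧ (∀w J(w))
Rename bound variables to avoid capture: w↦u1.
  (∃x ∃w (J(x) ∨ ¬J(w))) ∧ (∀u1 J(u1))
Extract every quantifier outward, since the variables are now distinct and don't occur free across branches:
  ∃x ∃w ∀u1 ((J(x) ∨ ¬J(w)) ∧ J(u1))
The prefix is ∃x ∃w ∀u1: 1 universal, 2 existential.

2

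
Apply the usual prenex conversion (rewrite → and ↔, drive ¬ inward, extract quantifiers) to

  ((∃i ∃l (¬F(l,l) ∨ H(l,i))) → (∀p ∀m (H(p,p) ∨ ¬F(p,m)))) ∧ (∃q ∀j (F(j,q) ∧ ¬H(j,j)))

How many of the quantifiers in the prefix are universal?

5

First replace A → B with ¬A ∨ B.
  (¬(∃i ∃l (¬F(l,l) ∨ H(l,i))) ∨ (∀p ∀m (H(p,p) ∨ ¬F(p,m)))) ∧ (∃q ∀j (F(j,q) ∧ ¬H(j,j)))
Drive negations inward (¬∀x A ≡ ∃x ¬A, ¬∃x A ≡ ∀x ¬A, De Morgan for ∧/∨):
  ((∀i ∀l (F(l,l) ∧ ¬H(l,i))) ∨ (∀p ∀m (H(p,p) ∨ ¬F(p,m)))) ∧ (∃q ∀j (F(j,q) ∧ ¬H(j,j)))
All bound variables are already distinct, so no renaming is needed.
Finally move all quantifiers to the prefix:
  ∀i ∀l ∀p ∀m ∃q ∀j ((F(l,l) ∧ ¬H(l,i) ∨ H(p,p) ∨ ¬F(p,m)) ∧ F(j,q) ∧ ¬H(j,j))
The prefix is ∀i ∀l ∀p ∀m ∃q ∀j: 5 universal, 1 existential.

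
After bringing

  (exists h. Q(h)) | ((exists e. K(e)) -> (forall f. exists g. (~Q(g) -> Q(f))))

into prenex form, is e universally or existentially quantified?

universal

Eliminate → and ↔ using ¬ and ∨.
  (exists h. Q(h)) | ~(exists e. K(e)) | (forall f. exists g. (~~Q(g) | Q(f)))
Push ¬ through the quantifiers and connectives to reach negation normal form:
  (exists h. Q(h)) | (forall e. ~K(e)) | (forall f. exists g. (Q(g) | Q(f)))
Finally move all quantifiers to the prefix:
  exists h. forall e. forall f. exists g. (Q(h) | ~K(e) | Q(g) | Q(f))
The quantifier exists e sits under an odd number of negations (counting the antecedent side of each →), so it flips to forall e.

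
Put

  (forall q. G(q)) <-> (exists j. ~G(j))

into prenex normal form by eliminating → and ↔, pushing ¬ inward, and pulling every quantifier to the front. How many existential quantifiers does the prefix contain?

Eliminate → and ↔ using ¬ and ∨; A ↔ B as (¬A ∨ B) ∧ (¬B ∨ A).
  (~(forall q. G(q)) | (exists j. ~G(j))) & (~(exists j. ~G(j)) | (forall q. G(q)))
Move each ¬ inward, flipping quantifiers it crosses:
  ((exists q. ~G(q)) | (exists j. ~G(j))) & ((forall j. G(j)) | (forall q. G(q)))
Rename bound variables to avoid capture: j↦u1, q↦t.
  ((exists q. ~G(q)) | (exists j. ~G(j))) & ((forall u1. G(u1)) | (forall t. G(t)))
Pull the quantifiers to the front (each side's bound variable is not free in the other side):
  exists q. exists j. forall u1. forall t. ((~G(q) | ~G(j)) & (G(u1) | G(t)))
The prefix is exists q exists j forall u1 forall t: 2 universal, 2 existential.

2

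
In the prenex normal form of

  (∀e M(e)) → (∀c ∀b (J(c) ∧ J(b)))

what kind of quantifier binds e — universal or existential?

Rewrite implications/biconditionals: A → B as ¬A ∨ B.
  ¬(∀e M(e)) ∨ (∀c ∀b (J(c) ∧ J(b)))
Move each ¬ inward, flipping quantifiers it crosses:
  (∃e ¬M(e)) ∨ (∀c ∀b (J(c) ∧ J(b)))
All bound variables are already distinct, so no renaming is needed.
Finally move all quantifiers to the prefix:
  ∃e ∀c ∀b (¬M(e) ∨ J(c) ∧ J(b))
The quantifier ∀e sits under an odd number of negations (counting the antecedent side of each →), so it flips to ∃e.

existential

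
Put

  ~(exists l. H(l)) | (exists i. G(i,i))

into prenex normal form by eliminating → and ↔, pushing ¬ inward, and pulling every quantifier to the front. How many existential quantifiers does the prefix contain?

Drive negations inward (¬∀x A ≡ ∃x ¬A, ¬∃x A ≡ ∀x ¬A, De Morgan for ∧/∨):
  (forall l. ~H(l)) | (exists i. G(i,i))
All bound variables are already distinct, so no renaming is needed.
Pull the quantifiers to the front (each side's bound variable is not free in the other side):
  forall l. exists i. (~H(l) | G(i,i))
The prefix is forall l exists i: 1 universal, 1 existential.

1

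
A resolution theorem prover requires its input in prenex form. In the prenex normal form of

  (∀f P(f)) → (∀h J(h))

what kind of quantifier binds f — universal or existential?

existential

Eliminate → and ↔ using ¬ and ∨.
  ¬(∀f P(f)) ∨ (∀h J(h))
Push ¬ through the quantifiers and connectives to reach negation normal form:
  (∃f ¬P(f)) ∨ (∀h J(h))
Finally move all quantifiers to the prefix:
  ∃f ∀h (¬P(f) ∨ J(h))
The quantifier ∀f sits under an odd number of negations (counting the antecedent side of each →), so it flips to ∃f.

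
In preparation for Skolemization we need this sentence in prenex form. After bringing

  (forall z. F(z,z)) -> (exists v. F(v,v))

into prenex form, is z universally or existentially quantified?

existential

Eliminate → and ↔ using ¬ and ∨.
  ~(forall z. F(z,z)) | (exists v. F(v,v))
Move each ¬ inward, flipping quantifiers it crosses:
  (exists z. ~F(z,z)) | (exists v. F(v,v))
Pull the quantifiers to the front (each side's bound variable is not free in the other side):
  exists z. exists v. (~F(z,z) | F(v,v))
The quantifier forall z sits under an odd number of negations (counting the antecedent side of each →), so it flips to exists z.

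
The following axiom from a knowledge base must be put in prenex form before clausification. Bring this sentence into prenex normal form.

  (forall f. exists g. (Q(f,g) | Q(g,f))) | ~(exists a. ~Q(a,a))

Push ¬ through the quantifiers and connectives to reach negation normal form:
  (forall f. exists g. (Q(f,g) | Q(g,f))) | (forall a. Q(a,a))
Extract every quantifier outward, since the variables are now distinct and don't occur free across branches:
  forall f. exists g. forall a. (Q(f,g) | Q(g,f) | Q(a,a))

forall f. exists g. forall a. (Q(f,g) | Q(g,f) | Q(a,a))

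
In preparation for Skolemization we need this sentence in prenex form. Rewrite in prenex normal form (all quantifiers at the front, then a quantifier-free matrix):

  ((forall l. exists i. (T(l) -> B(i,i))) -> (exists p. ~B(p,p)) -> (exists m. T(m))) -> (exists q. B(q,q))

Eliminate → and ↔ using ¬ and ∨.
  ~(~(forall l. exists i. (~T(l) | B(i,i))) | ~(exists p. ~B(p,p)) | (exists m. T(m))) | (exists q. B(q,q))
Drive negations inward (¬∀x A ≡ ∃x ¬A, ¬∃x A ≡ ∀x ¬A, De Morgan for ∧/∨):
  (forall l. exists i. (~T(l) | B(i,i))) & (exists p. ~B(p,p)) & (forall m. ~T(m)) | (exists q. B(q,q))
Extract every quantifier outward, since the variables are now distinct and don't occur free across branches:
  forall l. exists i. exists p. forall m. exists q. ((~T(l) | B(i,i)) & ~B(p,p) & ~T(m) | B(q,q))

forall l. exists i. exists p. forall m. exists q. ((~T(l) | B(i,i)) & ~B(p,p) & ~T(m) | B(q,q))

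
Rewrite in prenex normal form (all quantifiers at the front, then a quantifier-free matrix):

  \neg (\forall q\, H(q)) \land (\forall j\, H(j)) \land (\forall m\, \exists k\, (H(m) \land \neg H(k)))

Drive negations inward (¬∀x A ≡ ∃x ¬A, ¬∃x A ≡ ∀x ¬A, De Morgan for ∧/∨):
  (\exists q\, \neg H(q)) \land (\forall j\, H(j)) \land (\forall m\, \exists k\, (H(m) \land \neg H(k)))
Extract every quantifier outward, since the variables are now distinct and don't occur free across branches:
  \exists q\, \forall j\, \forall m\, \exists k\, (\neg H(q) \land H(j) \land H(m) \land \neg H(k))

\exists q\, \forall j\, \forall m\, \exists k\, (\neg H(q) \land H(j) \land H(m) \land \neg H(k))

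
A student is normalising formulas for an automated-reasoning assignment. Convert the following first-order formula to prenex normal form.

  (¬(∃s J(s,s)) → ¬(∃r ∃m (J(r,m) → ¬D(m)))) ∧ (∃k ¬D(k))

Eliminate → and ↔ using ¬ and ∨.
  (¬¬(∃s J(s,s)) ∨ ¬(∃r ∃m (¬J(r,m) ∨ ¬D(m)))) ∧ (∃k ¬D(k))
Move each ¬ inward, flipping quantifiers it crosses:
  ((∃s J(s,s)) ∨ (∀r ∀m (J(r,m) ∧ D(m)))) ∧ (∃k ¬D(k))
All bound variables are already distinct, so no renaming is needed.
Extract every quantifier outward, since the variables are now distinct and don't occur free across branches:
  ∃s ∀r ∀m ∃k ((J(s,s) ∨ J(r,m) ∧ D(m)) ∧ ¬D(k))

∃s ∀r ∀m ∃k ((J(s,s) ∨ J(r,m) ∧ D(m)) ∧ ¬D(k))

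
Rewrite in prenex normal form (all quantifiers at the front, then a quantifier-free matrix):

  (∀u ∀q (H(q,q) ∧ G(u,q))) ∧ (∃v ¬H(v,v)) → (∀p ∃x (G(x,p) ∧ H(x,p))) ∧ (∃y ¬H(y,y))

First replace A → B with ¬A ∨ B.
  ¬((∀u ∀q (H(q,q) ∧ G(u,q))) ∧ (∃v ¬H(v,v))) ∨ (∀p ∃x (G(x,p) ∧ H(x,p))) ∧ (∃y ¬H(y,y))
Drive negations inward (¬∀x A ≡ ∃x ¬A, ¬∃x A ≡ ∀x ¬A, De Morgan for ∧/∨):
  (∃u ∃q (¬H(q,q) ∨ ¬G(u,q))) ∨ (∀v H(v,v)) ∨ (∀p ∃x (G(x,p) ∧ H(x,p))) ∧ (∃y ¬H(y,y))
All bound variables are already distinct, so no renaming is needed.
Extract every quantifier outward, since the variables are now distinct and don't occur free across branches:
  ∃u ∃q ∀v ∀p ∃x ∃y (¬H(q,q) ∨ ¬G(u,q) ∨ H(v,v) ∨ G(x,p) ∧ H(x,p) ∧ ¬H(y,y))

∃u ∃q ∀v ∀p ∃x ∃y (¬H(q,q) ∨ ¬G(u,q) ∨ H(v,v) ∨ G(x,p) ∧ H(x,p) ∧ ¬H(y,y))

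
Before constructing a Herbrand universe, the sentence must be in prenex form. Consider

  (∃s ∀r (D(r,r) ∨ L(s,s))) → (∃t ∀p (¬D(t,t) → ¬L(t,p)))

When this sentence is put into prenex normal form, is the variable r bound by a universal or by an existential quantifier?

First replace A → B with ¬A ∨ B.
  ¬(∃s ∀r (D(r,r) ∨ L(s,s))) ∨ (∃t ∀p (¬¬D(t,t) ∨ ¬L(t,p)))
Drive negations inward (¬∀x A ≡ ∃x ¬A, ¬∃x A ≡ ∀x ¬A, De Morgan for ∧/∨):
  (∀s ∃r (¬D(r,r) ∧ ¬L(s,s))) ∨ (∃t ∀p (D(t,t) ∨ ¬L(t,p)))
Finally move all quantifiers to the prefix:
  ∀s ∃r ∃t ∀p (¬D(r,r) ∧ ¬L(s,s) ∨ D(t,t) ∨ ¬L(t,p))
The quantifier ∀r sits under an odd number of negations (counting the antecedent side of each →), so it flips to ∃r.

existential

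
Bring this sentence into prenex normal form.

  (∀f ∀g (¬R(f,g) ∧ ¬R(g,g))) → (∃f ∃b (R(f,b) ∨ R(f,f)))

∃f ∃g ∃x1 ∃b (R(f,g) ∨ R(g,g) ∨ R(x1,b) ∨ R(x1,x1))

First replace A → B with ¬A ∨ B.
  ¬(∀f ∀g (¬R(f,g) ∧ ¬R(g,g))) ∨ (∃f ∃b (R(f,b) ∨ R(f,f)))
Move each ¬ inward, flipping quantifiers it crosses:
  (∃f ∃g (R(f,g) ∨ R(g,g))) ∨ (∃f ∃b (R(f,b) ∨ R(f,f)))
Rename bound variables to avoid capture: f↦x1.
  (∃f ∃g (R(f,g) ∨ R(g,g))) ∨ (∃x1 ∃b (R(x1,b) ∨ R(x1,x1)))
Pull the quantifiers to the front (each side's bound variable is not free in the other side):
  ∃f ∃g ∃x1 ∃b (R(f,g) ∨ R(g,g) ∨ R(x1,b) ∨ R(x1,x1))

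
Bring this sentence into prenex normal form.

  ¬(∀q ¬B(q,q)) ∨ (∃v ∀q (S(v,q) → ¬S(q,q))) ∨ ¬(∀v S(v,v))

∃q ∃v ∀z1 ∃s (B(q,q) ∨ ¬S(v,z1) ∨ ¬S(z1,z1) ∨ ¬S(s,s))

Eliminate → and ↔ using ¬ and ∨.
  ¬(∀q ¬B(q,q)) ∨ (∃v ∀q (¬S(v,q) ∨ ¬S(q,q))) ∨ ¬(∀v S(v,v))
Push ¬ through the quantifiers and connectives to reach negation normal form:
  (∃q B(q,q)) ∨ (∃v ∀q (¬S(v,q) ∨ ¬S(q,q))) ∨ (∃v ¬S(v,v))
Standardize variables apart so no two quantifiers bind the same name: q↦z1, v↦s.
  (∃q B(q,q)) ∨ (∃v ∀z1 (¬S(v,z1) ∨ ¬S(z1,z1))) ∨ (∃s ¬S(s,s))
Finally move all quantifiers to the prefix:
  ∃q ∃v ∀z1 ∃s (B(q,q) ∨ ¬S(v,z1) ∨ ¬S(z1,z1) ∨ ¬S(s,s))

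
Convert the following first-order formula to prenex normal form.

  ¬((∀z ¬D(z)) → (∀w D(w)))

∀z ∃w (¬D(z) ∧ ¬D(w))

Rewrite implications/biconditionals: A → B as ¬A ∨ B.
  ¬(¬(∀z ¬D(z)) ∨ (∀w D(w)))
Move each ¬ inward, flipping quantifiers it crosses:
  (∀z ¬D(z)) ∧ (∃w ¬D(w))
Pull the quantifiers to the front (each side's bound variable is not free in the other side):
  ∀z ∃w (¬D(z) ∧ ¬D(w))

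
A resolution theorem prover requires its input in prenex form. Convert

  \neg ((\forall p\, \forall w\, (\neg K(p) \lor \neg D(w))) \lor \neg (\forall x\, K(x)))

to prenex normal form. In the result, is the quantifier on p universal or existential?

Move each ¬ inward, flipping quantifiers it crosses:
  (\exists p\, \exists w\, (K(p) \land D(w))) \land (\forall x\, K(x))
All bound variables are already distinct, so no renaming is needed.
Pull the quantifiers to the front (each side's bound variable is not free in the other side):
  \exists p\, \exists w\, \forall x\, (K(p) \land D(w) \land K(x))
The quantifier \forall p sits under an odd number of negations, so it flips to \exists p.

existential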